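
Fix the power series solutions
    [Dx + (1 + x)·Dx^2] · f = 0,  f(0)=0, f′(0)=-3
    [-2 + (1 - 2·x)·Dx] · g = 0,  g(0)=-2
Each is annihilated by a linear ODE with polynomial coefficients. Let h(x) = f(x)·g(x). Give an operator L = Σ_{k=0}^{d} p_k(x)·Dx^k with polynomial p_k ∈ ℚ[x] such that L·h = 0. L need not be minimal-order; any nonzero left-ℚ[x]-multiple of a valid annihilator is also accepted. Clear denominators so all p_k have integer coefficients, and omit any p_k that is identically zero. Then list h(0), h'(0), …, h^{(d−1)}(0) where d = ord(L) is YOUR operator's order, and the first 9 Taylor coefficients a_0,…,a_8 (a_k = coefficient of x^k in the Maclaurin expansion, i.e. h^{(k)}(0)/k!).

L = 2 + (3 + 6·x)·Dx + (-1 + x + 2·x^2)·Dx^2  (order 2).
h: a_k = 0, 6, 9, 20, 77/2, 391/5, 777/5, 10908/35, 87159/140, …
ICs: h(0) = 0, h′(0) = 6.

f: a_k = 0, -3, 3/2, -1, 3/4, -3/5, 1/2, -3/7, 3/8, …
g: a_k = -2, -4, -8, -16, -32, -64, -128, -256, -512, …
L₀ := L_f ⊗_s L_g (sym. prod.), ord ≤ 2.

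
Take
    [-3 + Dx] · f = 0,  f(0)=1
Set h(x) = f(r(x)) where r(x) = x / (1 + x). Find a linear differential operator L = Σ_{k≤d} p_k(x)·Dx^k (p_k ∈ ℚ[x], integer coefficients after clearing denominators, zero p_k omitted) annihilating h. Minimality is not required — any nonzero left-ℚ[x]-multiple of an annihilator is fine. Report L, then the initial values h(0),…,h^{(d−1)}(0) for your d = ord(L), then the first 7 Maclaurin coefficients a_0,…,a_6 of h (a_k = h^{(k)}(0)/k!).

L = -3 + (1 + 2·x + x^2)·Dx  (order 1).
h: a_k = 1, 3, 3/2, -3/2, 3/8, 21/40, -69/80, …
ICs: h(0) = 1.

f: a_k = 1, 3, 9/2, 9/2, 27/8, 81/40, 81/80, …
Substitute x→r, Dx→(1/r')Dx; clear ⇒ L₀.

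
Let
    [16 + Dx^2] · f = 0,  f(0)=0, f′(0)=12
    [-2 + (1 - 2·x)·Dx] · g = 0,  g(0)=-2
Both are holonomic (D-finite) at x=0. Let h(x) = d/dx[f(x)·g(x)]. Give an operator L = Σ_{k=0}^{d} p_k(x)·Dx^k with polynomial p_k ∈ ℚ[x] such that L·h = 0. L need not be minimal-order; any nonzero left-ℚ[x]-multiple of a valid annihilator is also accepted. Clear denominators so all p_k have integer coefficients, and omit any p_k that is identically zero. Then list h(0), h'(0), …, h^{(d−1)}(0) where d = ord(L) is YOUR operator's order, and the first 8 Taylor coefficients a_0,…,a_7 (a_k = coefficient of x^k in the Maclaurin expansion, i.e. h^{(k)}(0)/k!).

f: a_k = 0, 12, 0, -32, 0, 128/5, 0, -1024/105, …
g: a_k = -2, -4, -8, -16, -32, -64, -128, -256, …
L₀ := L_f ⊗_s L_g (sym. prod.), ord ≤ 2.
h₀' ⇒ L via d/dx closure of L₀.
L = (8 - 64·x + 64·x^2) + (-4 + 8·x)·Dx + (1 - 4·x + 4·x^2)·Dx^2  (order 2).
h: a_k = -24, -96, -96, -256, -896, -10752/5, -73216/15, -1171456/105, …
ICs: h(0) = -24, h′(0) = -96.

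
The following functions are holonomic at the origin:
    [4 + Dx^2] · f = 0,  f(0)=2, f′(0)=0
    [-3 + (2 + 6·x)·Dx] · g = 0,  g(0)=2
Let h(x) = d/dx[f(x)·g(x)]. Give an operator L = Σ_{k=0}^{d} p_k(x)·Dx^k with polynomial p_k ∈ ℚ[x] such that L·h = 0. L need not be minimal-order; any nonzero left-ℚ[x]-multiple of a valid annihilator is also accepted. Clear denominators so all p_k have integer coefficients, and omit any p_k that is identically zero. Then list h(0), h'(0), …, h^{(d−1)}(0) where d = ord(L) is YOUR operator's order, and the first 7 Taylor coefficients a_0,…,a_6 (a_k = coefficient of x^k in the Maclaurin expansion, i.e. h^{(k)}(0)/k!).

f: a_k = 2, 0, -4, 0, 4/3, 0, -8/45, …
g: a_k = 2, 3, -9/4, 27/8, -405/64, 1701/128, -15309/512, …
f·g: L₀ = L_f ⊗_s L_g, ord ≤ 2·1.
Differentiate: ansatz ord ≤ ord L₀ ⇒ L.
L = (1453 + 11712·x + 26784·x^2 + 27648·x^3 + 20736·x^4) + (132 - 756·x - 5184·x^2 - 5184·x^3)·Dx + (172 + 1416·x + 4428·x^2 + 6912·x^3 + 5184·x^4)·Dx^2  (order 2).
h: a_k = 6, -25, -63/4, -95/24, 5465/64, -435961/1920, 4933523/7680, …
ICs: h(0) = 6, h′(0) = -25.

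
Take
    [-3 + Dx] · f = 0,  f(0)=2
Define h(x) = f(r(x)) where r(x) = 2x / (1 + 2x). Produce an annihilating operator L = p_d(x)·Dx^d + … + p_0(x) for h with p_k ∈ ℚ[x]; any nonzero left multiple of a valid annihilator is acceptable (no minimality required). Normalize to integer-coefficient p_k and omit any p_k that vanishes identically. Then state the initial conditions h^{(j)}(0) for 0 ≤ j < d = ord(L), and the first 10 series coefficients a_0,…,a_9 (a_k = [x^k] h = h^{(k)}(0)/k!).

f: a_k = 2, 6, 9, 9, 27/4, 81/20, 81/40, 243/280, 729/2240, 243/2240, …
Substitute x→r, Dx→(1/r')Dx; clear ⇒ L₀.
L = -6 + (1 + 4·x + 4·x^2)·Dx  (order 1).
h: a_k = 2, 12, 12, -24, 12, 168/5, -552/5, 6576/35, -6492/35, -1704/35, …
ICs: h(0) = 2.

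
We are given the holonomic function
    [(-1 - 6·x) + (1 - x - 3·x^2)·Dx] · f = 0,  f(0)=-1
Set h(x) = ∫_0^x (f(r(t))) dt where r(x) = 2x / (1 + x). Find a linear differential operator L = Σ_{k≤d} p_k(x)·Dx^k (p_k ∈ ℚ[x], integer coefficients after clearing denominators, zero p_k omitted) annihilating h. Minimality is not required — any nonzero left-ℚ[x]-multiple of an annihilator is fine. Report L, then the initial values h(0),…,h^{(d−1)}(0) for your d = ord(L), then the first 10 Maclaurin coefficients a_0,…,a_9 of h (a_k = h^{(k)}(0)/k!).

f: a_k = -1, -1, -4, -7, -19, -40, -97, -217, -508, -1159, …
f∘r: x↦r, Dx↦Dx/r' in L_f ⇒ L₀.
h=∫h₀ ⇒ L = L₀·Dx.
L = (2 + 26·x)·Dx + (-1 - x + 13·x^2 + 13·x^3)·Dx^2  (order 2).
h: a_k = 0, -1, -1, -14/3, -13/2, -182/5, -169/3, -338, -2197/4, -30758/9, …
ICs: h(0) = 0, h′(0) = -1.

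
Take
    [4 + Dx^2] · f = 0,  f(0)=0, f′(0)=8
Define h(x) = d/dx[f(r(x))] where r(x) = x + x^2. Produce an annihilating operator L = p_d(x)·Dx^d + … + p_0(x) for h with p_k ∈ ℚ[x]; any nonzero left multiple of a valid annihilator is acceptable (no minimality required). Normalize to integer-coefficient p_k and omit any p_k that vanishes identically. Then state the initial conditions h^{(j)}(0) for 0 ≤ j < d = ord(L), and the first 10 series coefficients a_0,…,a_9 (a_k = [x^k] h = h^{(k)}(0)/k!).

L = (16 + 32·x + 96·x^2 + 128·x^3 + 64·x^4) + (-6 - 12·x)·Dx + (1 + 4·x + 4·x^2)·Dx^2  (order 2).
h: a_k = 8, 16, -16, -64, -224/3, 0, 3328/45, 3584/45, 9088/315, -512/21, …
ICs: h(0) = 8, h′(0) = 16.

f: a_k = 0, 8, 0, -16/3, 0, 16/15, 0, -32/315, 0, 16/2835, …
Change of var in L_f (x↦r) gives L₀.
h₀' ⇒ L via d/dx closure of L₀.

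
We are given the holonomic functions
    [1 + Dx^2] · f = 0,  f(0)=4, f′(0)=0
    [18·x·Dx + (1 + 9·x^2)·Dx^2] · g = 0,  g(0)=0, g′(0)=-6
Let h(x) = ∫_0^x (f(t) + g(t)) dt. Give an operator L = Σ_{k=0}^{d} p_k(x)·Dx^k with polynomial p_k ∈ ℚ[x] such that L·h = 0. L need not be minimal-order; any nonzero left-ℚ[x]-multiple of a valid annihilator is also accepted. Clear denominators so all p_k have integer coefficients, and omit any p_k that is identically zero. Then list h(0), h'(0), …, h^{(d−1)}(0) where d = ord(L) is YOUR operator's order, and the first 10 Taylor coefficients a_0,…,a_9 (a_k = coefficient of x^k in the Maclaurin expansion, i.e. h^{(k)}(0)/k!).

f: a_k = 4, 0, -2, 0, 1/6, 0, -1/180, 0, 1/10080, 0, …
g: a_k = 0, -6, 0, 18, 0, -486/5, 0, 4374/7, 0, -4374, …
L₀ := lclm(L_f,L_g); ord L₀ ≤ 2+2.
Integrate: L := L₀·Dx.
L = (-1926·x + 17820·x^3 + 1458·x^5)·Dx^2 + (-17 + 351·x^2 + 4617·x^4 + 729·x^6)·Dx^3 + (-1926·x + 17820·x^3 + 1458·x^5)·Dx^4 + (-17 + 351·x^2 + 4617·x^4 + 729·x^6)·Dx^5  (order 5).
h: a_k = 0, 4, -3, -2/3, 9/2, 1/30, -81/5, -1/1260, 2187/28, 1/90720, …
ICs: h(0) = 0, h′(0) = 4, h′′(0) = -6, h′′′(0) = -4, h′′′′(0) = 108.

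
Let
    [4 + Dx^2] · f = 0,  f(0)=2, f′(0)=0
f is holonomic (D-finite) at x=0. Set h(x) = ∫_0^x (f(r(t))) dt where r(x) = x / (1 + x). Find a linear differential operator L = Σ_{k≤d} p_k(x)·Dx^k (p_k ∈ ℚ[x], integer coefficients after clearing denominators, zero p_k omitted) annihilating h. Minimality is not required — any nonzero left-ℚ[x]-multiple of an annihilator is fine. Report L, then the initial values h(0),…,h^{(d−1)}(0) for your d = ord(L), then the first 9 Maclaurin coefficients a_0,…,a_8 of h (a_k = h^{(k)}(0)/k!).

L = 4·Dx + (2 + 6·x + 6·x^2 + 2·x^3)·Dx^2 + (1 + 4·x + 6·x^2 + 4·x^3 + x^4)·Dx^3  (order 3).
h: a_k = 0, 2, 0, -4/3, 2, -32/15, 16/9, -44/45, -1/5, …
ICs: h(0) = 0, h′(0) = 2, h′′(0) = 0.

f: a_k = 2, 0, -4, 0, 4/3, 0, -8/45, 0, 4/315, …
h₀=f(r): pull back L_f along r ⇒ L₀.
∫: right-multiply L₀ by Dx.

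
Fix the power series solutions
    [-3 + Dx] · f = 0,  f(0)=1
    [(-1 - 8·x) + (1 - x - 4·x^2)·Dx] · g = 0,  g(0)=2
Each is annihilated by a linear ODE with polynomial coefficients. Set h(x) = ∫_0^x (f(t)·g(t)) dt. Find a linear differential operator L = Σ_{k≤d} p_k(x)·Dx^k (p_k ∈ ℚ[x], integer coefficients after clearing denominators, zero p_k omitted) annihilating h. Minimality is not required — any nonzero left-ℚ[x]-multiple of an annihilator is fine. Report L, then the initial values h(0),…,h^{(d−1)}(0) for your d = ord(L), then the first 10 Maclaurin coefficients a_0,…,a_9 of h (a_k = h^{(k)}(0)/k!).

f: a_k = 1, 3, 9/2, 9/2, 27/8, 81/40, 81/80, 243/560, 729/4480, 243/4480, …
g: a_k = 2, 2, 10, 18, 58, 130, 362, 882, 2330, 5858, …
h₀=f·g: eliminate ⇒ L₀, order ≤ 1·1.
Integrate: L := L₀·Dx.
L = (4 + 5·x - 12·x^2)·Dx + (-1 + x + 4·x^2)·Dx^2  (order 2).
h: a_k = 0, 2, 4, 25/3, 33/2, 691/20, 1102/15, 6479/40, 81141/224, 16651081/20160, …
ICs: h(0) = 0, h′(0) = 2.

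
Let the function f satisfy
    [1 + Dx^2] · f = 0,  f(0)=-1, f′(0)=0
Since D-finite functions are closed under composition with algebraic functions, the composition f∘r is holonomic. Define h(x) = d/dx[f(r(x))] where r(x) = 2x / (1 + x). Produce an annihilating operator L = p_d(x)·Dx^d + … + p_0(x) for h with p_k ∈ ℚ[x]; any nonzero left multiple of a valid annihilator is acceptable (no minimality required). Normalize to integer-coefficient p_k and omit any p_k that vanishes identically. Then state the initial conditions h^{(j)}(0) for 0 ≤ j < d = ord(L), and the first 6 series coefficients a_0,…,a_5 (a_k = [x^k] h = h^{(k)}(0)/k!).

L = (10 + 12·x + 6·x^2) + (6 + 18·x + 18·x^2 + 6·x^3)·Dx + (1 + 4·x + 6·x^2 + 4·x^3 + x^4)·Dx^2  (order 2).
h: a_k = 0, 4, -12, 64/3, -80/3, 308/15, …
ICs: h(0) = 0, h′(0) = 4.

f: a_k = -1, 0, 1/2, 0, -1/24, 0, …
Substitute x→r, Dx→(1/r')Dx; clear ⇒ L₀.
h₀' ⇒ L via d/dx closure of L₀.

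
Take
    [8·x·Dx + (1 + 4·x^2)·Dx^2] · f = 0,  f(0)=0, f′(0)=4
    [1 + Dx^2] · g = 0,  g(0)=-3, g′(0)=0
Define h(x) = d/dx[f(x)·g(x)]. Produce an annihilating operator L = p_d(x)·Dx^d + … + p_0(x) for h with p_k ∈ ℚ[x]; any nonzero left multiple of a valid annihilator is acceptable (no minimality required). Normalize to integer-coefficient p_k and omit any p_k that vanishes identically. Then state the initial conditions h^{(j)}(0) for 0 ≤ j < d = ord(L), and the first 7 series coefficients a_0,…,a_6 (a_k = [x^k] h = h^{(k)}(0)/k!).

L = (3893 + 34584·x^2 + 286832·x^4 + 57600·x^6 + 768·x^8 - 10240·x^10 + 4096·x^12) + (2192·x + 44864·x^3 + 156160·x^5 + 51200·x^7 + 20480·x^9 + 16384·x^11)·Dx + (3978 + 36208·x^2 + 296160·x^4 + 76288·x^6 + 9728·x^8 - 4096·x^10 + 8192·x^12)·Dx^2 + (2192·x + 44864·x^3 + 156160·x^5 + 51200·x^7 + 20480·x^9 + 16384·x^11)·Dx^3 + (85 + 1624·x^2 + 9328·x^4 + 18688·x^6 + 8960·x^8 + 6144·x^10 + 4096·x^12)·Dx^4  (order 4).
h: a_k = -12, 0, 66, 0, -469/2, 0, 54431/60, …
ICs: h(0) = -12, h′(0) = 0, h′′(0) = 132, h′′′(0) = 0.

f: a_k = 0, 4, 0, -16/3, 0, 64/5, 0, …
g: a_k = -3, 0, 3/2, 0, -1/8, 0, 1/240, …
h₀=f·g: eliminate ⇒ L₀, order ≤ 2·2.
h₀' ⇒ L via d/dx closure of L₀.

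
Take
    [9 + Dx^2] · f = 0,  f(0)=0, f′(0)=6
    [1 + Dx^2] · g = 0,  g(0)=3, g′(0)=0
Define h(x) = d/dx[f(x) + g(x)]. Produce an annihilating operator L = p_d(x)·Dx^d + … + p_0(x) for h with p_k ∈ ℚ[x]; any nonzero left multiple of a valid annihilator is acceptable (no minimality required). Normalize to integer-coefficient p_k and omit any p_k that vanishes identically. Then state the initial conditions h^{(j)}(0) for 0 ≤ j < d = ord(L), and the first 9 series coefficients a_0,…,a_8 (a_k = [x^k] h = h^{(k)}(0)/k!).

L = 9 + 10·Dx^2 + Dx^4  (order 4).
h: a_k = 6, -3, -27, 1/2, 81/4, -1/40, -243/40, 1/1680, 2187/2240, …
ICs: h(0) = 6, h′(0) = -3, h′′(0) = -54, h′′′(0) = 3.

f: a_k = 0, 6, 0, -9, 0, 81/20, 0, -243/280, 0, …
g: a_k = 3, 0, -3/2, 0, 1/8, 0, -1/240, 0, 1/13440, …
Weyl lclm of L_f,L_g ⇒ L₀ (ord ≤ 4).
Derive L from L₀ (diff closure).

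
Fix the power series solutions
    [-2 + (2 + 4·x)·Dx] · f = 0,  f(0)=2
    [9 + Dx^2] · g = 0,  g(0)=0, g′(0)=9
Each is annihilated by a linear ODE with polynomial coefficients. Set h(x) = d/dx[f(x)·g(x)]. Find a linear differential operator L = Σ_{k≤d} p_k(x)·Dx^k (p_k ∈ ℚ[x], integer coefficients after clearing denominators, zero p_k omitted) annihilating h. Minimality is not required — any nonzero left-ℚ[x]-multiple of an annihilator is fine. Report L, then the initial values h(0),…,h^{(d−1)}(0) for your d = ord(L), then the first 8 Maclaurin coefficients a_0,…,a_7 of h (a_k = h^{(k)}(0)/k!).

L = (14 + 84·x + 192·x^2 + 216·x^3 + 108·x^4) + (-1 - 8·x - 18·x^2 - 12·x^3)·Dx + (1 + 7·x + 19·x^2 + 24·x^3 + 12·x^4)·Dx^2  (order 2).
h: a_k = 18, 36, -108, -72, 72, 432/5, -108, 4752/35, …
ICs: h(0) = 18, h′(0) = 36.

f: a_k = 2, 2, -1, 1, -5/4, 7/4, -21/8, 33/8, …
g: a_k = 0, 9, 0, -27/2, 0, 243/40, 0, -729/560, …
h₀=f·g: eliminate ⇒ L₀, order ≤ 1·2.
h₀' ⇒ L via d/dx closure of L₀.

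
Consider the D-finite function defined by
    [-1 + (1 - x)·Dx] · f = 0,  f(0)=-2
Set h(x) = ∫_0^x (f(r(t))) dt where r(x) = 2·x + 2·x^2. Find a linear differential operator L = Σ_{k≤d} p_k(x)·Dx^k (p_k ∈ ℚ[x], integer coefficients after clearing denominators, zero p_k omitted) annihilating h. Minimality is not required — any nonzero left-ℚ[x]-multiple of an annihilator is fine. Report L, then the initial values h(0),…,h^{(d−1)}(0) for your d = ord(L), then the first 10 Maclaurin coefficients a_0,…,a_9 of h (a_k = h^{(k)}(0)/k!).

L = (2 + 4·x)·Dx + (-1 + 2·x + 2·x^2)·Dx^2  (order 2).
h: a_k = 0, -2, -2, -4, -8, -88/5, -40, -656/7, -224, -544, …
ICs: h(0) = 0, h′(0) = -2.

f: a_k = -2, -2, -2, -2, -2, -2, -2, -2, -2, -2, …
Change of var in L_f (x↦r) gives L₀.
Integrate: L := L₀·Dx.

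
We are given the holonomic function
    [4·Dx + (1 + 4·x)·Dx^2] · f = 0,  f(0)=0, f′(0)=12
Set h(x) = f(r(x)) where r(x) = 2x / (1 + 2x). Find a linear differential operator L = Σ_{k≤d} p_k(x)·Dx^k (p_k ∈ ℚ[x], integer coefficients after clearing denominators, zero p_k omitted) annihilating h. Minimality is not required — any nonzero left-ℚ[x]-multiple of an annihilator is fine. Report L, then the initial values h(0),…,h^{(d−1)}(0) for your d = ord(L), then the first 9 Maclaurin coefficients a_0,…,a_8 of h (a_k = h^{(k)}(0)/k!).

L = (12 + 40·x)·Dx + (1 + 12·x + 20·x^2)·Dx^2  (order 2).
h: a_k = 0, 24, -144, 992, -7488, 299904/5, -499968, 29999616/7, -37499904, …
ICs: h(0) = 0, h′(0) = 24.

f: a_k = 0, 12, -24, 64, -192, 3072/5, -2048, 49152/7, -24576, …
Change of var in L_f (x↦r) gives L₀.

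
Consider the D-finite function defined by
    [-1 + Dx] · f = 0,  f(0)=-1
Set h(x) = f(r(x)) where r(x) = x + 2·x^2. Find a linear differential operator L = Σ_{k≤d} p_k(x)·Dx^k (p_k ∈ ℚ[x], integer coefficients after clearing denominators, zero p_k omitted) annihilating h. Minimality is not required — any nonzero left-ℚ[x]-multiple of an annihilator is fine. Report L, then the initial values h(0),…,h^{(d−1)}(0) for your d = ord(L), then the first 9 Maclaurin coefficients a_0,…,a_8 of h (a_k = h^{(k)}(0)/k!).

L = (-1 - 4·x) + Dx  (order 1).
h: a_k = -1, -1, -5/2, -13/6, -73/24, -281/120, -1741/720, -1697/1008, -57233/40320, …
ICs: h(0) = -1.

f: a_k = -1, -1, -1/2, -1/6, -1/24, -1/120, -1/720, -1/5040, -1/40320, …
L₀ from L_f via x↦r, Dx↦r'^{-1}Dx.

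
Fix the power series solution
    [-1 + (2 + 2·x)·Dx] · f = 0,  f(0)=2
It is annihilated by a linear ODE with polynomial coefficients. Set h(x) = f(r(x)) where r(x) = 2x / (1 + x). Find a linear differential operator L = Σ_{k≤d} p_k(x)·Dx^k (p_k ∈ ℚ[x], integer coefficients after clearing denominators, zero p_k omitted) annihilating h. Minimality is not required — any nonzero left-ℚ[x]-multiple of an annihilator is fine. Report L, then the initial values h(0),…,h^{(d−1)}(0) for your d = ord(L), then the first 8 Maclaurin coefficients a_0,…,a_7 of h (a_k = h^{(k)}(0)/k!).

L = -1 + (1 + 4·x + 3·x^2)·Dx  (order 1).
h: a_k = 2, 2, -3, 5, -37/4, 75/4, -327/8, 753/8, …
ICs: h(0) = 2.

f: a_k = 2, 1, -1/4, 1/8, -5/64, 7/128, -21/512, 33/1024, …
Substitute x→r, Dx→(1/r')Dx; clear ⇒ L₀.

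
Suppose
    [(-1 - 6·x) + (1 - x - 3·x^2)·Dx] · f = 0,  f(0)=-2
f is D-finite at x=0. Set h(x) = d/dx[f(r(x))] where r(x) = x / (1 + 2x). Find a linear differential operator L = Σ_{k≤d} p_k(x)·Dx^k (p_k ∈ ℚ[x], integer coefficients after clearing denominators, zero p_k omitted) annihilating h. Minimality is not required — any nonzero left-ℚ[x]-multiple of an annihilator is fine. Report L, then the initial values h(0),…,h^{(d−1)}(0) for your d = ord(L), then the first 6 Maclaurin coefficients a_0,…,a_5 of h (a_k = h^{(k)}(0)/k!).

f: a_k = -2, -2, -8, -14, -38, -80, …
Substitute x→r, Dx→(1/r')Dx; clear ⇒ L₀.
h=h₀': d/dx-closure on L₀ ⇒ L.
L = (4 + 6·x + 30·x^2 + 32·x^3) + (-1 - 13·x - 45·x^2 - 38·x^3 + 16·x^4)·Dx  (order 1).
h: a_k = -2, -8, 30, -136, 560, -2220, …
ICs: h(0) = -2.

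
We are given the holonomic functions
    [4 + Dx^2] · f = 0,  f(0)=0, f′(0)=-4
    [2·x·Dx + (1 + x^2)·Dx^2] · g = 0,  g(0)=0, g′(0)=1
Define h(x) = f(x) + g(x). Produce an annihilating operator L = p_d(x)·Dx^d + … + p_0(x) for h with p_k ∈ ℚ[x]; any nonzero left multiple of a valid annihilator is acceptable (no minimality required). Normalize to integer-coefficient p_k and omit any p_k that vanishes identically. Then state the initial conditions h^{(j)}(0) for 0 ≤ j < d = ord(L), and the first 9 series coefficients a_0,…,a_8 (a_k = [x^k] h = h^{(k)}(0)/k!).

f: a_k = 0, -4, 0, 8/3, 0, -8/15, 0, 16/315, 0, …
g: a_k = 0, 1, 0, -1/3, 0, 1/5, 0, -1/7, 0, …
f+g: L₀ = lclm(L_f,L_g), ord ≤ 2+2.
L = (-32·x + 80·x^3 + 16·x^5)·Dx + (4 + 32·x^2 + 36·x^4 + 8·x^6)·Dx^2 + (-8·x + 20·x^3 + 4·x^5)·Dx^3 + (1 + 8·x^2 + 9·x^4 + 2·x^6)·Dx^4  (order 4).
h: a_k = 0, -3, 0, 7/3, 0, -1/3, 0, -29/315, 0, …
ICs: h(0) = 0, h′(0) = -3, h′′(0) = 0, h′′′(0) = 14.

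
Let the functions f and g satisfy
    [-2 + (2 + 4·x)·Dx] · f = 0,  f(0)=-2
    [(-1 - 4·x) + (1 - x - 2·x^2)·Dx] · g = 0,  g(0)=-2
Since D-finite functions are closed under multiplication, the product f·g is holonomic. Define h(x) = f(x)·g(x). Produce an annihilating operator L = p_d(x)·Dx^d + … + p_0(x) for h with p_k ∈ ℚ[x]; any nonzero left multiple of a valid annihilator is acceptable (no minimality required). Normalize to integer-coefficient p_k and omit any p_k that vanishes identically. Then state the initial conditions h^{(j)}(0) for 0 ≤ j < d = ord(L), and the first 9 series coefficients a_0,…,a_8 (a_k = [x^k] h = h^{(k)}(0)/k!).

L = (2 + 5·x + 6·x^2) + (-1 - x + 4·x^2 + 4·x^3)·Dx  (order 1).
h: a_k = 4, 8, 14, 32, 115/2, 125, 939/4, 493, 30371/32, …
ICs: h(0) = 4.

f: a_k = -2, -2, 1, -1, 5/4, -7/4, 21/8, -33/8, 429/64, …
g: a_k = -2, -2, -6, -10, -22, -42, -86, -170, -342, …
h₀=f·g: eliminate ⇒ L₀, order ≤ 1·1.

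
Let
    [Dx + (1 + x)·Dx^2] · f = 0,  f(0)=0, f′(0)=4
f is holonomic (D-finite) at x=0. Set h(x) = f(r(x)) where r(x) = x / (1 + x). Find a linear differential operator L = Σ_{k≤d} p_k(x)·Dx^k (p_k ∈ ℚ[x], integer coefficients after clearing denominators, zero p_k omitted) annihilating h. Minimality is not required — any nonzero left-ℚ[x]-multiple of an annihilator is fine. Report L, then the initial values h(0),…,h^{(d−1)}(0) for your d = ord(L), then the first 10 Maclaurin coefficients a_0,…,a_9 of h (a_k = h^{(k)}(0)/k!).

f: a_k = 0, 4, -2, 4/3, -1, 4/5, -2/3, 4/7, -1/2, 4/9, …
Change of var in L_f (x↦r) gives L₀.
L = (3 + 4·x)·Dx + (1 + 3·x + 2·x^2)·Dx^2  (order 2).
h: a_k = 0, 4, -6, 28/3, -15, 124/5, -42, 508/7, -255/2, 2044/9, …
ICs: h(0) = 0, h′(0) = 4.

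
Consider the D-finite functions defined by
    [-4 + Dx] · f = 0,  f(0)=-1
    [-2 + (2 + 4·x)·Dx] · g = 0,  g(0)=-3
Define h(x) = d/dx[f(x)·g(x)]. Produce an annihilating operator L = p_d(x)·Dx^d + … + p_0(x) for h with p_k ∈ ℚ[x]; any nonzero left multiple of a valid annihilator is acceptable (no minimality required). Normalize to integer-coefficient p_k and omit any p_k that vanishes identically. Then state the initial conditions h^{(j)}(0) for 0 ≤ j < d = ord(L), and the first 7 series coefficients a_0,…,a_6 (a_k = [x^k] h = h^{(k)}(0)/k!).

f: a_k = -1, -4, -8, -32/3, -32/3, -128/15, -256/45, …
g: a_k = -3, -3, 3/2, -3/2, 15/8, -21/8, 63/16, …
L₀ := L_f ⊗_s L_g (sym. prod.), ord ≤ 1.
Differentiate: ansatz ord ≤ ord L₀ ⇒ L.
L = (23 + 80·x + 64·x^2) + (-5 - 18·x - 16·x^2)·Dx  (order 1).
h: a_k = 15, 69, 309/2, 449/2, 1949/8, 1643/8, 36047/240, …
ICs: h(0) = 15.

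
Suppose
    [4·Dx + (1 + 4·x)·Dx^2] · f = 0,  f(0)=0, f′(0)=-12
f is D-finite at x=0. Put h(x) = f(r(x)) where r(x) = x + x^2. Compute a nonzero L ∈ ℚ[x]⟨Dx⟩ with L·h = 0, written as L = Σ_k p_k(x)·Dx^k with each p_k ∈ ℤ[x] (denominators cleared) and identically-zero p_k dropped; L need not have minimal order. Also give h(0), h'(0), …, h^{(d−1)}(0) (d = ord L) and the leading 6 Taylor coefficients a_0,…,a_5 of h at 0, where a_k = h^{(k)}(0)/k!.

f: a_k = 0, -12, 24, -64, 192, -3072/5, …
h₀=f(r): pull back L_f along r ⇒ L₀.
L = 2·Dx + (1 + 2·x)·Dx^2  (order 2).
h: a_k = 0, -12, 12, -16, 24, -192/5, …
ICs: h(0) = 0, h′(0) = -12.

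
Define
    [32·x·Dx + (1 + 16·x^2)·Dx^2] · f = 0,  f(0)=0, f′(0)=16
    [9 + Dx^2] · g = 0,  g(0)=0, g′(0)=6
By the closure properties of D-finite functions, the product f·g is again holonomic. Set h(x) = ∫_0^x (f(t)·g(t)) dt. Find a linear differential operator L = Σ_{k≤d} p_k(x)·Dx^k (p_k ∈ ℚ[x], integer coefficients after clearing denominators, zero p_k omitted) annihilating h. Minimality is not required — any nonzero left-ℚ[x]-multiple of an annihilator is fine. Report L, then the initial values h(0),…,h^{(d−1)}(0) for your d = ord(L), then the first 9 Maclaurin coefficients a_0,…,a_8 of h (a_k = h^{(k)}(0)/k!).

L = (16425 + 696384·x^2 + 2778624·x^4 + 11943936·x^6 + 47775744·x^8)·Dx + (23616·x + 543744·x^3 + 3981312·x^5 + 21233664·x^7)·Dx^2 + (2050 + 87168·x^2 + 470016·x^4 + 2654208·x^6 + 10616832·x^8)·Dx^3 + (2624·x + 60416·x^3 + 442368·x^5 + 2359296·x^7)·Dx^4 + (25 + 1088·x^2 + 17920·x^4 + 147456·x^6 + 589824·x^8)·Dx^5  (order 5).
h: a_k = 0, 0, 0, 32, 0, -656/5, 0, 5748/7, 0, …
ICs: h(0) = 0, h′(0) = 0, h′′(0) = 0, h′′′(0) = 192, h′′′′(0) = 0.

f: a_k = 0, 16, 0, -256/3, 0, 4096/5, 0, -65536/7, 0, …
g: a_k = 0, 6, 0, -9, 0, 81/20, 0, -243/280, 0, …
Sym-product of L_f,L_g gives L₀ (≤ ord 4).
∫: right-multiply L₀ by Dx.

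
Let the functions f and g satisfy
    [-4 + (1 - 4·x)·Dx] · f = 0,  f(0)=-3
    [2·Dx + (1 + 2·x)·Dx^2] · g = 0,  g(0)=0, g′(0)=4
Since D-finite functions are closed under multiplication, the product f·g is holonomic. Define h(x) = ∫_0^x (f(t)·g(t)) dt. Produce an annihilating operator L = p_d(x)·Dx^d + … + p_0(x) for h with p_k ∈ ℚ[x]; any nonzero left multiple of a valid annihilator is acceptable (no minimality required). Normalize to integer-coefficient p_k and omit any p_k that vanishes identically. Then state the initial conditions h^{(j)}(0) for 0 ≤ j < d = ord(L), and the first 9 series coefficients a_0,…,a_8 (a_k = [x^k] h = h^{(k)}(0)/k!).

L = 8·Dx + (6 + 24·x)·Dx^2 + (-1 + 2·x + 8·x^2)·Dx^3  (order 3).
h: a_k = 0, 0, -6, -12, -40, -616/5, -6256/15, -7104/5, -174528/35, …
ICs: h(0) = 0, h′(0) = 0, h′′(0) = -12.

f: a_k = -3, -12, -48, -192, -768, -3072, -12288, -49152, -196608, …
g: a_k = 0, 4, -4, 16/3, -8, 64/5, -64/3, 256/7, -64, …
Sym-product of L_f,L_g gives L₀ (≤ ord 2).
h=∫₀ˣh₀: take L = L₀·Dx.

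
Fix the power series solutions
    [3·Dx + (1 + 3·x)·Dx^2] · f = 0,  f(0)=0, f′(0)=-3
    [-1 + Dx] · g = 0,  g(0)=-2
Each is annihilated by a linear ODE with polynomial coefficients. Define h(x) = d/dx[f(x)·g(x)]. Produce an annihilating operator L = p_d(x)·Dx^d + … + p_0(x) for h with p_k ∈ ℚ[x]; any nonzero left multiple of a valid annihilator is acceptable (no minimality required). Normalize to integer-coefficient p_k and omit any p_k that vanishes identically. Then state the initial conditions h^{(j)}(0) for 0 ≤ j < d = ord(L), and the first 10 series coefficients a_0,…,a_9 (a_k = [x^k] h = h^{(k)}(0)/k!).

L = (13 - 12·x + 9·x^2) + (-11 + 15·x - 18·x^2)·Dx + (-2 - 3·x + 9·x^2)·Dx^2  (order 2).
h: a_k = 6, -6, 36, -104, 1289/4, -3921/4, 44561/15, -134669/15, 12133959/448, -4935863537/60480, …
ICs: h(0) = 6, h′(0) = -6.

f: a_k = 0, -3, 9/2, -9, 81/4, -243/5, 243/2, -2187/7, 6561/8, -2187, …
g: a_k = -2, -2, -1, -1/3, -1/12, -1/60, -1/360, -1/2520, -1/20160, -1/181440, …
Product ⇒ symmetric product L₀, ord ≤ 2.
Differentiate: ansatz ord ≤ ord L₀ ⇒ L.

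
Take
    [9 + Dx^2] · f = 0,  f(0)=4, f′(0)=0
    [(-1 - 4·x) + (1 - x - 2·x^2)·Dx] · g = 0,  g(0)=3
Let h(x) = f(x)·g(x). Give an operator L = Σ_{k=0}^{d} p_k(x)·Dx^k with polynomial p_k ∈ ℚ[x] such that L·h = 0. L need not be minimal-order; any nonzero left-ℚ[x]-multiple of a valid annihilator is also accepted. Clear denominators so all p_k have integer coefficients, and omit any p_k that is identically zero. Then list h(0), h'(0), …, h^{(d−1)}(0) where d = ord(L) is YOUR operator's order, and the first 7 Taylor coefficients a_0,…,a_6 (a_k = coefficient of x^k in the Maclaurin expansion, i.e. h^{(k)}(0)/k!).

f: a_k = 4, 0, -18, 0, 27/2, 0, -81/20, …
g: a_k = 3, 3, 9, 15, 33, 63, 129, …
L₀ := L_f ⊗_s L_g (sym. prod.), ord ≤ 2.
L = (-5 + 9·x + 18·x^2) + (2 + 8·x)·Dx + (-1 + x + 2·x^2)·Dx^2  (order 2).
h: a_k = 12, 12, -18, 6, 21/2, 45/2, 627/20, …
ICs: h(0) = 12, h′(0) = 12.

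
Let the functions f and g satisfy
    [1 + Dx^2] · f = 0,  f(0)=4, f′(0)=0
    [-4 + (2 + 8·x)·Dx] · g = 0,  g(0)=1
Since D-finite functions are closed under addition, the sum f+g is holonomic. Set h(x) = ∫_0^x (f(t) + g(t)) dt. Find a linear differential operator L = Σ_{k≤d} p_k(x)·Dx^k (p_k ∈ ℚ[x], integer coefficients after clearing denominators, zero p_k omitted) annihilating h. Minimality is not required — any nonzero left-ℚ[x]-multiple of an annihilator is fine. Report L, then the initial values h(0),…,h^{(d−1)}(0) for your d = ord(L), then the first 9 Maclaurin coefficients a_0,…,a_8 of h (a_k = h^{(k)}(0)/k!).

L = (-26 - 16·x - 32·x^2)·Dx + (-3 - 4·x + 48·x^2 + 64·x^3)·Dx^2 + (-26 - 16·x - 32·x^2)·Dx^3 + (-3 - 4·x + 48·x^2 + 64·x^3)·Dx^4  (order 4).
h: a_k = 0, 5, 1, -4/3, 1, -59/30, 14/3, -15121/1260, 33, …
ICs: h(0) = 0, h′(0) = 5, h′′(0) = 2, h′′′(0) = -8.

f: a_k = 4, 0, -2, 0, 1/6, 0, -1/180, 0, 1/10080, …
g: a_k = 1, 2, -2, 4, -10, 28, -84, 264, -858, …
Sum ⇒ L₀ = lclm(L_f,L_g) in ℚ(x)⟨Dx⟩.
h=∫₀ˣh₀: take L = L₀·Dx.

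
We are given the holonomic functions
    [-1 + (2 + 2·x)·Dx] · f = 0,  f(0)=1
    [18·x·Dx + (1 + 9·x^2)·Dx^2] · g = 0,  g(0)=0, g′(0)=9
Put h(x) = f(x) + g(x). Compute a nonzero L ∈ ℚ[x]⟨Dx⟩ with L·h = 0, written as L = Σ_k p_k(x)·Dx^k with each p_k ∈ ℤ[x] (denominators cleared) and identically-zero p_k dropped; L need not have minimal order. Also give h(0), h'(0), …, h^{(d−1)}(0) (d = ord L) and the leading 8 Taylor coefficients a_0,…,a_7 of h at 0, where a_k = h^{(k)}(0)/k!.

f: a_k = 1, 1/2, -1/8, 1/16, -5/128, 7/256, -21/1024, 33/2048, …
g: a_k = 0, 9, 0, -27, 0, 729/5, 0, -6561/7, …
f+g: L₀ = lclm(L_f,L_g), ord ≤ 1+2.
L = (-36 - 90·x + 972·x^2 + 486·x^3)·Dx + (-75 - 144·x + 1818·x^2 + 3888·x^3 + 1701·x^4)·Dx^2 + (-2 + 70·x + 108·x^2 + 684·x^3 + 1134·x^4 + 486·x^5)·Dx^3  (order 3).
h: a_k = 1, 19/2, -1/8, -431/16, -5/128, 186659/1280, -21/1024, -13436697/14336, …
ICs: h(0) = 1, h′(0) = 19/2, h′′(0) = -1/4.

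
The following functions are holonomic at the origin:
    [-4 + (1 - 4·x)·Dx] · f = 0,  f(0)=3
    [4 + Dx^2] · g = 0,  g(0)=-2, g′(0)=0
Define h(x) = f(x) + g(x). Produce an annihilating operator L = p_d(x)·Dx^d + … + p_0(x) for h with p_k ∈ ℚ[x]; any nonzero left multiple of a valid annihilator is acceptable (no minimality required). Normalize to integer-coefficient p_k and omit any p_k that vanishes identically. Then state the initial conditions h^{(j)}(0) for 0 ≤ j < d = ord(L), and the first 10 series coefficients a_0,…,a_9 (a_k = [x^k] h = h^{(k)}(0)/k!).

L = (400 - 128·x + 256·x^2) + (-36 + 176·x - 192·x^2 + 256·x^3)·Dx + (100 - 32·x + 64·x^2)·Dx^2 + (-9 + 44·x - 48·x^2 + 64·x^3)·Dx^3  (order 3).
h: a_k = 1, 12, 52, 192, 2300/3, 3072, 552968/45, 49152, 61931516/315, 786432, …
ICs: h(0) = 1, h′(0) = 12, h′′(0) = 104.

f: a_k = 3, 12, 48, 192, 768, 3072, 12288, 49152, 196608, 786432, …
g: a_k = -2, 0, 4, 0, -4/3, 0, 8/45, 0, -4/315, 0, …
Sum ⇒ L₀ = lclm(L_f,L_g) in ℚ(x)⟨Dx⟩.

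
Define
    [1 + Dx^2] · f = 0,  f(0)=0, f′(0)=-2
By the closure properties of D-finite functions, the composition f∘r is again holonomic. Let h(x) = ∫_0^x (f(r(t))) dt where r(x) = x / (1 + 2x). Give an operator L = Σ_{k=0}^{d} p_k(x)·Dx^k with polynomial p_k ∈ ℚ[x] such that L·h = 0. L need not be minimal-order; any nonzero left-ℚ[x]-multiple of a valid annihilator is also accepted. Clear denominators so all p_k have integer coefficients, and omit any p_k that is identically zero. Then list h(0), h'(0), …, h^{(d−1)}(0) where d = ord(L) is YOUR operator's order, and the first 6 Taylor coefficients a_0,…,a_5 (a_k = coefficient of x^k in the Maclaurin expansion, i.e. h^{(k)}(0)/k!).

f: a_k = 0, -2, 0, 1/3, 0, -1/60, …
Change of var in L_f (x↦r) gives L₀.
h=∫h₀ ⇒ L = L₀·Dx.
L = Dx + (4 + 24·x + 48·x^2 + 32·x^3)·Dx^2 + (1 + 8·x + 24·x^2 + 32·x^3 + 16·x^4)·Dx^3  (order 3).
h: a_k = 0, 0, -1, 4/3, -23/12, 14/5, …
ICs: h(0) = 0, h′(0) = 0, h′′(0) = -2.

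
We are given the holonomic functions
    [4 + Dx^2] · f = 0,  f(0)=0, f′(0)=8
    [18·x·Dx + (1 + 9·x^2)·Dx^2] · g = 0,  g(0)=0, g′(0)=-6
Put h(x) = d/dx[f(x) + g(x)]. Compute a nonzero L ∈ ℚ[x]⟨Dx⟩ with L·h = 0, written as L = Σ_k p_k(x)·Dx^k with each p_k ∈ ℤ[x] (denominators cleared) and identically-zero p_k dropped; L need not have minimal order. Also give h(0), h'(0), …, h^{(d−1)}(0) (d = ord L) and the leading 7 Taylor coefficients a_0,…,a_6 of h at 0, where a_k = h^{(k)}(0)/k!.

L = (-3744·x + 37584·x^3 + 11664·x^5) + (-28 + 864·x^2 + 10692·x^4 + 5832·x^6)·Dx + (-936·x + 9396·x^3 + 2916·x^5)·Dx^2 + (-7 + 216·x^2 + 2673·x^4 + 1458·x^6)·Dx^3  (order 3).
h: a_k = 2, 0, 38, 0, -1442/3, 0, 196798/45, …
ICs: h(0) = 2, h′(0) = 0, h′′(0) = 76.

f: a_k = 0, 8, 0, -16/3, 0, 16/15, 0, …
g: a_k = 0, -6, 0, 18, 0, -486/5, 0, …
h₀=f+g: left-lcm gives L₀, ord ≤ 4.
h₀' ⇒ L via d/dx closure of L₀.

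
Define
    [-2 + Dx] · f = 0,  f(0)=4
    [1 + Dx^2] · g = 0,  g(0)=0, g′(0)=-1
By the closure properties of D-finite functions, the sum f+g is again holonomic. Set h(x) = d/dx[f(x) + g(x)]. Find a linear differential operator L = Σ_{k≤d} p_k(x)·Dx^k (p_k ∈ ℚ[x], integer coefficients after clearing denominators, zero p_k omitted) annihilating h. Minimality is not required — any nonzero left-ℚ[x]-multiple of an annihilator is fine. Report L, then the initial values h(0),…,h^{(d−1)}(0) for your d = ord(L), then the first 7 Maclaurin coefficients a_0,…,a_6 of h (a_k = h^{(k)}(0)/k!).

f: a_k = 4, 8, 8, 16/3, 8/3, 16/15, 16/45, …
g: a_k = 0, -1, 0, 1/6, 0, -1/120, 0, …
Sum ⇒ L₀ = lclm(L_f,L_g) in ℚ(x)⟨Dx⟩.
h=h₀': d/dx-closure on L₀ ⇒ L.
L = 2 - Dx + 2·Dx^2 - Dx^3  (order 3).
h: a_k = 7, 16, 33/2, 32/3, 127/24, 32/15, 57/80, …
ICs: h(0) = 7, h′(0) = 16, h′′(0) = 33.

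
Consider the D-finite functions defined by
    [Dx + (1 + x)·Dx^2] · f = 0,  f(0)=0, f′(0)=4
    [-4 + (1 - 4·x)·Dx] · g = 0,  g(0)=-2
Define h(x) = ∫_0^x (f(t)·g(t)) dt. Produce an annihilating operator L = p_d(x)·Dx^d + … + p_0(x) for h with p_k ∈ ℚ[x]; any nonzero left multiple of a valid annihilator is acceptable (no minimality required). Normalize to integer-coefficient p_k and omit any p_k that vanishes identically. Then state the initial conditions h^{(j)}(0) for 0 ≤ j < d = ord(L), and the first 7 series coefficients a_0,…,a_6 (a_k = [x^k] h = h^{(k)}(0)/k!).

f: a_k = 0, 4, -2, 4/3, -1, 4/5, -2/3, …
g: a_k = -2, -8, -32, -128, -512, -2048, -8192, …
f·g: L₀ = L_f ⊗_s L_g, ord ≤ 2·1.
h=∫h₀ ⇒ L = L₀·Dx.
L = 4·Dx + (7 + 12·x)·Dx^2 + (-1 + 3·x + 4·x^2)·Dx^3  (order 3).
h: a_k = 0, 0, -4, -28/3, -86/3, -274/3, -13712/45, …
ICs: h(0) = 0, h′(0) = 0, h′′(0) = -8.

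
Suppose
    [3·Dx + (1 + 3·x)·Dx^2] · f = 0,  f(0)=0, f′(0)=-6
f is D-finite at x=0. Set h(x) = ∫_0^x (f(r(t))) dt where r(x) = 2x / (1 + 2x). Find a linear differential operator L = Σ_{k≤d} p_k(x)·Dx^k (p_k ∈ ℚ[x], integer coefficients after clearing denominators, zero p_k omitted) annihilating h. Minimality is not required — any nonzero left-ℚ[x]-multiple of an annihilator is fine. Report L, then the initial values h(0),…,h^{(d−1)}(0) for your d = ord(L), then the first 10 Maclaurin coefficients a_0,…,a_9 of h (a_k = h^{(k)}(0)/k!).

L = (10 + 32·x)·Dx^2 + (1 + 10·x + 16·x^2)·Dx^3  (order 3).
h: a_k = 0, 0, -6, 20, -84, 408, -10912/5, 12480, -524256/7, 1398080/3, …
ICs: h(0) = 0, h′(0) = 0, h′′(0) = -12.

f: a_k = 0, -6, 9, -18, 81/2, -486/5, 243, -4374/7, 6561/4, -4374, …
Substitute x→r, Dx→(1/r')Dx; clear ⇒ L₀.
Integrate: L := L₀·Dx.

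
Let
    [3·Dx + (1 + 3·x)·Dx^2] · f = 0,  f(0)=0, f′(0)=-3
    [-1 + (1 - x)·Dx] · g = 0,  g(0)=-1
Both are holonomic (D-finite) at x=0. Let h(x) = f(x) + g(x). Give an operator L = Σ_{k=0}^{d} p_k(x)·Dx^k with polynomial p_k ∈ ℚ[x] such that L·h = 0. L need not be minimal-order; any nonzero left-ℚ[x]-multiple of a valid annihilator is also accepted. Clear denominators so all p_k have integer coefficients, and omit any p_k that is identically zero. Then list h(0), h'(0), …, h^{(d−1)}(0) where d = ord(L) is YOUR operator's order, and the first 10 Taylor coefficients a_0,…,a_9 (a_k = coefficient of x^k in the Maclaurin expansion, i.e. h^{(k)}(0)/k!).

L = (-54 - 18·x)·Dx + (12 - 72·x - 36·x^2)·Dx^2 + (5 + 13·x - 9·x^2 - 9·x^3)·Dx^3  (order 3).
h: a_k = -1, -4, 7/2, -10, 77/4, -248/5, 241/2, -2194/7, 6553/8, -2188, …
ICs: h(0) = -1, h′(0) = -4, h′′(0) = 7.

f: a_k = 0, -3, 9/2, -9, 81/4, -243/5, 243/2, -2187/7, 6561/8, -2187, …
g: a_k = -1, -1, -1, -1, -1, -1, -1, -1, -1, -1, …
L₀ := lclm(L_f,L_g); ord L₀ ≤ 2+1.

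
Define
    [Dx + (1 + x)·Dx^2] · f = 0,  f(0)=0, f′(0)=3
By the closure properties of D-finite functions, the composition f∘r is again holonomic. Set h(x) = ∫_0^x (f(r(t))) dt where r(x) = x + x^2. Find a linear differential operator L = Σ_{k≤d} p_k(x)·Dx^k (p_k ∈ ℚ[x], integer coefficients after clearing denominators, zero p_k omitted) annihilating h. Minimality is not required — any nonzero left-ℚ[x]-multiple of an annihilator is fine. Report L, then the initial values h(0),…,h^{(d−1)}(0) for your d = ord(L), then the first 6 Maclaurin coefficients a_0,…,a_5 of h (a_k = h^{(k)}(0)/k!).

f: a_k = 0, 3, -3/2, 1, -3/4, 3/5, …
Substitute x→r, Dx→(1/r')Dx; clear ⇒ L₀.
Integrate: L := L₀·Dx.
L = (-1 + 2·x + 2·x^2)·Dx^2 + (1 + 3·x + 3·x^2 + 2·x^3)·Dx^3  (order 3).
h: a_k = 0, 0, 3/2, 1/2, -1/2, 3/20, …
ICs: h(0) = 0, h′(0) = 0, h′′(0) = 3.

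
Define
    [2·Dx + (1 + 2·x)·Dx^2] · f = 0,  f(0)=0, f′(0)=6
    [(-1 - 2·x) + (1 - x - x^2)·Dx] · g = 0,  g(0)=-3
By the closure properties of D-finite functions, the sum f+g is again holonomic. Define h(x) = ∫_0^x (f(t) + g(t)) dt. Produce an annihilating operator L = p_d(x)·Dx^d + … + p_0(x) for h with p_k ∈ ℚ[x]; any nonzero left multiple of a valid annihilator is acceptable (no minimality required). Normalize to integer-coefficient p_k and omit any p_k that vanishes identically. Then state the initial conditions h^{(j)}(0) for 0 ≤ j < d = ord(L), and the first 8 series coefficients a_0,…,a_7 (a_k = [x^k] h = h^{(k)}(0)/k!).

f: a_k = 0, 6, -6, 8, -12, 96/5, -32, 384/7, …
g: a_k = -3, -3, -6, -9, -15, -24, -39, -63, …
L₀ := lclm(L_f,L_g); ord L₀ ≤ 2+1.
Integrate: L := L₀·Dx.
L = (-34 - 92·x - 116·x^2 - 48·x^3 - 24·x^4)·Dx^2 + (-5 - 60·x - 170·x^2 - 180·x^3 - 100·x^4 - 40·x^5)·Dx^3 + (3 + 11·x + 5·x^2 - 20·x^3 - 30·x^4 - 24·x^5 - 8·x^6)·Dx^4  (order 4).
h: a_k = 0, -3, 3/2, -4, -1/4, -27/5, -4/5, -71/7, …
ICs: h(0) = 0, h′(0) = -3, h′′(0) = 3, h′′′(0) = -24.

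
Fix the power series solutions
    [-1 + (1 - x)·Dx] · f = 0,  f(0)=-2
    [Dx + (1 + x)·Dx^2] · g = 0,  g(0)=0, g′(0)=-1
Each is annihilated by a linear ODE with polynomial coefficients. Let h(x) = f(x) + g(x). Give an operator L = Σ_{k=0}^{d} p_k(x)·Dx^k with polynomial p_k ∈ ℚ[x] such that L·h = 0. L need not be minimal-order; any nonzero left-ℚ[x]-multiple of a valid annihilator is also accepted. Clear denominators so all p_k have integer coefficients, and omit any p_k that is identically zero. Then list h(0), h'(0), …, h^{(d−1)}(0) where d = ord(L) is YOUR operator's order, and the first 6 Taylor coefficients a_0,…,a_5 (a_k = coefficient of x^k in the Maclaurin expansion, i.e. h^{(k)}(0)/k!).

f: a_k = -2, -2, -2, -2, -2, -2, …
g: a_k = 0, -1, 1/2, -1/3, 1/4, -1/5, …
Weyl lclm of L_f,L_g ⇒ L₀ (ord ≤ 3).
L = (10 + 2·x)·Dx + (4 + 16·x + 4·x^2)·Dx^2 + (-3 - x + 3·x^2 + x^3)·Dx^3  (order 3).
h: a_k = -2, -3, -3/2, -7/3, -7/4, -11/5, …
ICs: h(0) = -2, h′(0) = -3, h′′(0) = -3.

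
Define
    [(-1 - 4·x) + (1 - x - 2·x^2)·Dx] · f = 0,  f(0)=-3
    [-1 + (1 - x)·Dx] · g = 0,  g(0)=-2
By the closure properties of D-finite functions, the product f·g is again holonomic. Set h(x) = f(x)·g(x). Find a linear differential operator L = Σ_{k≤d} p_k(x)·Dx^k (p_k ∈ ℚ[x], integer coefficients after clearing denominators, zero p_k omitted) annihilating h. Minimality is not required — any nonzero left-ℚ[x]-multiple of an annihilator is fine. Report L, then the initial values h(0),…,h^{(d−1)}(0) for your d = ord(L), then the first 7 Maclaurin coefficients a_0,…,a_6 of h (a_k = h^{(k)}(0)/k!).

f: a_k = -3, -3, -9, -15, -33, -63, -129, …
g: a_k = -2, -2, -2, -2, -2, -2, -2, …
f·g: L₀ = L_f ⊗_s L_g, ord ≤ 1·1.
L = (-2 - 2·x + 6·x^2) + (1 - 2·x - x^2 + 2·x^3)·Dx  (order 1).
h: a_k = 6, 12, 30, 60, 126, 252, 510, …
ICs: h(0) = 6.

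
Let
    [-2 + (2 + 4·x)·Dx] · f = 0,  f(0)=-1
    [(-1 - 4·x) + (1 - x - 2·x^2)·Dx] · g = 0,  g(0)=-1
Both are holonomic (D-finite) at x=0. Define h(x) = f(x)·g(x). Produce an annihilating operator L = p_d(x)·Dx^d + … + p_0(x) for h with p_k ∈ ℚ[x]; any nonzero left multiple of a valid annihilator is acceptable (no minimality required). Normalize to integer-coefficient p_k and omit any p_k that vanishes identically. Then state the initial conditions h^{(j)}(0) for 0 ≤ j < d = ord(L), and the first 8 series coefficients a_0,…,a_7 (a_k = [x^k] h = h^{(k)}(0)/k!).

f: a_k = -1, -1, 1/2, -1/2, 5/8, -7/8, 21/16, -33/16, …
g: a_k = -1, -1, -3, -5, -11, -21, -43, -85, …
Product ⇒ symmetric product L₀, ord ≤ 1.
L = (2 + 5·x + 6·x^2) + (-1 - x + 4·x^2 + 4·x^3)·Dx  (order 1).
h: a_k = 1, 2, 7/2, 8, 115/8, 125/4, 939/16, 493/4, …
ICs: h(0) = 1.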